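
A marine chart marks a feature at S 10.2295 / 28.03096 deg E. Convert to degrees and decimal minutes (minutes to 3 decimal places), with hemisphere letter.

Latitude: 10° + 0.229500 × 60 = 10° 13.77000′
Longitude: 28° + 0.030960 × 60 = 28° 1.85760′

10° 13.770′ S, 28° 1.858′ E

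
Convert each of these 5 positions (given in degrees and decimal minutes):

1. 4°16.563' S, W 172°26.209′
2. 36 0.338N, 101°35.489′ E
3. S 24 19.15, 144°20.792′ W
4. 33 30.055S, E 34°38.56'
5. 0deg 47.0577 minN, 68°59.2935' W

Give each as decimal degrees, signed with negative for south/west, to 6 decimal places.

1. -4.276050, -172.436817
2. 36.005633, 101.591483
3. -24.319167, -144.346533
4. -33.500917, 34.642667
5. 0.784295, -68.988225

Point 1:
  Latitude: 16.563′ = 0.276050°; total 4.2760500
  hemisphere S, so the sign is −
  Lon: 26.209′ = 0.436817°; total 172.4368167
  W → negative
Point 2:
  φ: 0.338′ = 0.005633°; total 36.0056333
  N ⇒ keep positive
  Lon: 35.489′ = 0.591483°; total 101.5914833
  E ⇒ keep positive
Point 3:
  Lat: 24 + 19.15/60 = 24.3191667
  S → negative
  Lon: 20.792′ = 0.346533°; total 144.3465333
  W → negative
Point 4:
  Latitude: 33 + 30.055/60 = 33.5009167
  hemisphere S, so the sign is −
  Lon: 34 + 38.56/60 = 34.6426667
  E ⇒ keep positive
Point 5:
  φ: 0 + 47.0577/60 = 0.7842950
  N ⇒ keep positive
  Lon: 68 + 59.2935/60 = 68.9882250
  W → negative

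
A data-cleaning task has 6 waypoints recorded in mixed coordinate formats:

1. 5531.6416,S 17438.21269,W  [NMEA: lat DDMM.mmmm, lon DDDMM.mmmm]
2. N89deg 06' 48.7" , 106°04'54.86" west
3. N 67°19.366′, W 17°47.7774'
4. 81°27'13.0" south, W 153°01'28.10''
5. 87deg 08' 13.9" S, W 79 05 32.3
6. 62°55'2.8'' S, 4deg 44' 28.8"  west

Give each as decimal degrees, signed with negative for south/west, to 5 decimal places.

Point 1:
  Latitude: split at 2 digits → 55° and 31.6416′; 55 + 31.6416/60 = 55.527360
  S → negative
  Lon: degrees = first 3 digits = 174, minutes = 38.21269; 174 + 38.21269/60 = 174.636878
  W ⇒ negate
Point 2:
  Lat: 6′ + 48.7″ = 6.81167′; 89 + 6.81167/60 = 89.113528
  N → positive
  λ: 106° + 4/60 + 54.86/3600 = 106 + 0.066667 + 0.015239 = 106.081906
  W ⇒ negate
Point 3:
  φ: 67 + 19.366/60 = 67.322767
  N ⇒ keep positive
  Lon: 47.7774′ = 0.796290°; total 17.796290
  W ⇒ negate
Point 4:
  Lat: 81° + 27/60 + 13/3600 = 81 + 0.450000 + 0.003611 = 81.453611
  hemisphere S, so the sign is −
  Lon: 153 + 1/60 + 28.1/3600 = 153.024472
  W ⇒ negate
Point 5:
  φ: 87° + 8/60 + 13.9/3600 = 87 + 0.133333 + 0.003861 = 87.137194
  S → negative
  Lon: 79° + 5/60 + 32.3/3600 = 79 + 0.083333 + 0.008972 = 79.092306
  W ⇒ negate
Point 6:
  Latitude: 62 + 55/60 + 2.8/3600 = 62.917444
  S → negative
  λ: 4 + 44/60 + 28.8/3600 = 4.741333
  W ⇒ negate

1. -55.52736, -174.63688
2. 89.11353, -106.08191
3. 67.32277, -17.79629
4. -81.45361, -153.02447
5. -87.13719, -79.09231
6. -62.91744, -4.74133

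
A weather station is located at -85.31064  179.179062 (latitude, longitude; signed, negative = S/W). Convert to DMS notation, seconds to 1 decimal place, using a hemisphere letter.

85°18′38.3″ S, 179°10′44.6″ E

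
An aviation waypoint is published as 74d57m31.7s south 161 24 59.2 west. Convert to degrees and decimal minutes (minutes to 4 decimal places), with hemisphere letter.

Lat: seconds/60 = 0.52833; minutes = 57 + 0.52833 = 57.528333
Longitude: seconds/60 = 0.98667; minutes = 24 + 0.98667 = 24.986667

74° 57.5283′ S, 161° 24.9867′ W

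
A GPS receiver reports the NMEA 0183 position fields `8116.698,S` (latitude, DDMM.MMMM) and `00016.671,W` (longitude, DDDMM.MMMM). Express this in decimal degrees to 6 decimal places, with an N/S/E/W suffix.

81.278300° S, 0.277850° W

Latitude: degrees = first 2 digits = 81, minutes = 16.698; 81 + 16.698/60 = 81.2783000
Lon: split at 3 digits → 000° and 16.671′; 0 + 16.671/60 = 0.2778500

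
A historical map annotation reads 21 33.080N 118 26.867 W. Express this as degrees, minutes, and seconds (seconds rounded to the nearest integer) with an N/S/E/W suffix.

Latitude: 33.08000′ → 33′ and 0.08000 × 60 = 4.80″
Longitude: 26.86700′ → 26′ and 0.86700 × 60 = 52.02″

21°33′5″ N, 118°26′52″ W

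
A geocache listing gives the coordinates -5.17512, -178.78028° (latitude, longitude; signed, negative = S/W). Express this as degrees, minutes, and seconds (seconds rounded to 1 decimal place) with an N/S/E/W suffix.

5°10′30.4″ S, 178°46′49.0″ W

Latitude is negative → S; |value| = 5.175120
φ: 0.175120 × 60 = 10.50720′ → 10′, remainder × 60 = 30.432″
Longitude is negative → W; |value| = 178.780280
Longitude: 0.780280 × 60 = 46.81680′ → 46′, remainder × 60 = 49.008″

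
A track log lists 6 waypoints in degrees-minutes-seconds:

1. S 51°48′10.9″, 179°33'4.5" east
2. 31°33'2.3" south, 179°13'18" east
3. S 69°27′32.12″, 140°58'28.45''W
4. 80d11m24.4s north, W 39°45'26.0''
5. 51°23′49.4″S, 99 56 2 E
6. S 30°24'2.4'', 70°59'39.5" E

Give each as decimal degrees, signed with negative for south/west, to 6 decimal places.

Point 1:
  Latitude: 51 + 48/60 + 10.9/3600 = 51.8030278
  hemisphere S, so the sign is −
  λ: 179 + 33/60 + 4.5/3600 = 179.5512500
  E ⇒ keep positive
Point 2:
  φ: 33′ + 2.3″ = 33.03833′; 31 + 33.03833/60 = 31.5506389
  hemisphere S, so the sign is −
  Lon: 179 + 13/60 + 18/3600 = 179.2216667
  E → positive
Point 3:
  φ: 69° + 27/60 + 32.12/3600 = 69 + 0.450000 + 0.008922 = 69.4589222
  S ⇒ negate
  λ: 58′ + 28.45″ = 58.47417′; 140 + 58.47417/60 = 140.9745694
  W → negative
Point 4:
  Lat: 80° + 11/60 + 24.4/3600 = 80 + 0.183333 + 0.006778 = 80.1901111
  N ⇒ keep positive
  Longitude: 45′ + 26″ = 45.43333′; 39 + 45.43333/60 = 39.7572222
  hemisphere W, so the sign is −
Point 5:
  φ: 23′ + 49.4″ = 23.82333′; 51 + 23.82333/60 = 51.3970556
  hemisphere S, so the sign is −
  λ: 99 + 56/60 + 2/3600 = 99.9338889
  E → positive
Point 6:
  φ: 30° + 24/60 + 2.4/3600 = 30 + 0.400000 + 0.000667 = 30.4006667
  S → negative
  Longitude: 70 + 59/60 + 39.5/3600 = 70.9943056
  E → positive

1. -51.803028, 179.551250
2. -31.550639, 179.221667
3. -69.458922, -140.974569
4. 80.190111, -39.757222
5. -51.397056, 99.933889
6. -30.400667, 70.994306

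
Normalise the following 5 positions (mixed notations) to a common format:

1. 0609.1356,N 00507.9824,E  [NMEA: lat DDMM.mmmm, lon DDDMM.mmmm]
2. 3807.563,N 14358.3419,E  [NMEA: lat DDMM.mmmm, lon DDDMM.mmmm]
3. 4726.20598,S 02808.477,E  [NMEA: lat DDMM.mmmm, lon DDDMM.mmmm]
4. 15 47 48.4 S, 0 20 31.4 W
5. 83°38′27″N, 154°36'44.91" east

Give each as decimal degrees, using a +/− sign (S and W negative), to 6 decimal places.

Point 1:
  Latitude: split at 2 digits → 06° and 9.1356′; 6 + 9.1356/60 = 6.1522600
  N ⇒ keep positive
  λ: split at 3 digits → 005° and 7.9824′; 5 + 7.9824/60 = 5.1330400
  E → positive
Point 2:
  Lat: split at 2 digits → 38° and 7.563′; 38 + 7.563/60 = 38.1260500
  N ⇒ keep positive
  λ: split at 3 digits → 143° and 58.3419′; 143 + 58.3419/60 = 143.9723650
  E ⇒ keep positive
Point 3:
  Latitude: split at 2 digits → 47° and 26.20598′; 47 + 26.20598/60 = 47.4367663
  hemisphere S, so the sign is −
  Lon: split at 3 digits → 028° and 8.477′; 28 + 8.477/60 = 28.1412833
  E → positive
Point 4:
  Lat: 15 + 47/60 + 48.4/3600 = 15.7967778
  S ⇒ negate
  λ: 0 + 20/60 + 31.4/3600 = 0.3420556
  W → negative
Point 5:
  Latitude: 83 + 38/60 + 27/3600 = 83.6408333
  N → positive
  Lon: 36′ + 44.91″ = 36.74850′; 154 + 36.74850/60 = 154.6124750
  E ⇒ keep positive

1. 6.152260, 5.133040
2. 38.126050, 143.972365
3. -47.436766, 28.141283
4. -15.796778, -0.342056
5. 83.640833, 154.612475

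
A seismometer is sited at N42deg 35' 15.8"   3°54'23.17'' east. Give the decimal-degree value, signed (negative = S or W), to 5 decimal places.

42.58772, 3.90644

Lat: 42° + 35/60 + 15.8/3600 = 42 + 0.583333 + 0.004389 = 42.587722
N → positive
λ: 3° + 54/60 + 23.17/3600 = 3 + 0.900000 + 0.006436 = 3.906436
E ⇒ keep positive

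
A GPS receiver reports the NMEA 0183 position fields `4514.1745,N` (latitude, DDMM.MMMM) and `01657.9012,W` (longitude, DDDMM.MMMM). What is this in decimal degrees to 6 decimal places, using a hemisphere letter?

45.236242° N, 16.965020° W

φ: degrees = first 2 digits = 45, minutes = 14.1745; 45 + 14.1745/60 = 45.2362417
Longitude: split at 3 digits → 016° and 57.9012′; 16 + 57.9012/60 = 16.9650200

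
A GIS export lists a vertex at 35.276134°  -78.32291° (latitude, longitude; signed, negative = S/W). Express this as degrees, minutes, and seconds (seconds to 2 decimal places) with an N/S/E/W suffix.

φ: 0.276134 × 60 = 16.56804′ → 16′, remainder × 60 = 34.0824″
Longitude is negative → W; |value| = 78.322910
Longitude: whole degrees 78; 19.37460′ → 19′ and 22.4760″

35°16′34.08″ N, 78°19′22.48″ W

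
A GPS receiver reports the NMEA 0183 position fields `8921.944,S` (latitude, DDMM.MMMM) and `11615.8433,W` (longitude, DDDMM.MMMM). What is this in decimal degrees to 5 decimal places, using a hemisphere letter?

φ: split at 2 digits → 89° and 21.944′; 89 + 21.944/60 = 89.365733
Longitude: degrees = first 3 digits = 116, minutes = 15.8433; 116 + 15.8433/60 = 116.264055

89.36573° S, 116.26406° W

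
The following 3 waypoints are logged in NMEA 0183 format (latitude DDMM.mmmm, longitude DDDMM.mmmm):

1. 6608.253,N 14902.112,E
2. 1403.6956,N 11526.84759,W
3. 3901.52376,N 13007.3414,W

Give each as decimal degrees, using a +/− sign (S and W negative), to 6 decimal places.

Point 1:
  Latitude: split at 2 digits → 66° and 8.253′; 66 + 8.253/60 = 66.1375500
  N → positive
  Lon: split at 3 digits → 149° and 2.112′; 149 + 2.112/60 = 149.0352000
  E ⇒ keep positive
Point 2:
  Lat: degrees = first 2 digits = 14, minutes = 3.6956; 14 + 3.6956/60 = 14.0615933
  N ⇒ keep positive
  λ: degrees = first 3 digits = 115, minutes = 26.84759; 115 + 26.84759/60 = 115.4474598
  W ⇒ negate
Point 3:
  Lat: split at 2 digits → 39° and 1.52376′; 39 + 1.52376/60 = 39.0253960
  N → positive
  Longitude: split at 3 digits → 130° and 7.3414′; 130 + 7.3414/60 = 130.1223567
  W → negative

1. 66.137550, 149.035200
2. 14.061593, -115.447460
3. 39.025396, -130.122357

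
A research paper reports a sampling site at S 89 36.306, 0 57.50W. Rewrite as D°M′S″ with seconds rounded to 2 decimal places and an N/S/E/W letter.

89°36′18.36″ S, 0°57′30.00″ W

Latitude: 36.30600′ → 36′ and 0.30600 × 60 = 18.3600″
Longitude: 57.50000′ → 57′ and 0.50000 × 60 = 30.0000″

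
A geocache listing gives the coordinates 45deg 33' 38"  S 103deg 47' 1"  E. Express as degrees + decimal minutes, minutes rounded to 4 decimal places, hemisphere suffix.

45° 33.6333′ S, 103° 47.0167′ E

Lat: 33 + 38/60 = 33.633333′
Lon: 47 + 1/60 = 47.016667′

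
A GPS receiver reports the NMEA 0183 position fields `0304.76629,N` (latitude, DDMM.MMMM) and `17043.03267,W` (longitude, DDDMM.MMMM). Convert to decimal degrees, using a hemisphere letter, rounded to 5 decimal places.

3.07944° N, 170.71721° W

Latitude: split at 2 digits → 03° and 4.76629′; 3 + 4.76629/60 = 3.079438
λ: degrees = first 3 digits = 170, minutes = 43.03267; 170 + 43.03267/60 = 170.717211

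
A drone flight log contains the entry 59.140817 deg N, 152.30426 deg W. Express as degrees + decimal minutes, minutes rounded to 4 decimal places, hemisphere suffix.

Lat: fractional part 0.140817 → 8.449020 minutes
Longitude: 152° + 0.304260 × 60 = 152° 18.255600′

59° 8.4490′ N, 152° 18.2556′ W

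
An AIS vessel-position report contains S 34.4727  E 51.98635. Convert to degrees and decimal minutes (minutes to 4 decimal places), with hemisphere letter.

Lat: 34° + 0.472700 × 60 = 34° 28.362000′
Lon: minutes = (51.986350 − 51) × 60 = 59.181000

34° 28.3620′ S, 51° 59.1810′ E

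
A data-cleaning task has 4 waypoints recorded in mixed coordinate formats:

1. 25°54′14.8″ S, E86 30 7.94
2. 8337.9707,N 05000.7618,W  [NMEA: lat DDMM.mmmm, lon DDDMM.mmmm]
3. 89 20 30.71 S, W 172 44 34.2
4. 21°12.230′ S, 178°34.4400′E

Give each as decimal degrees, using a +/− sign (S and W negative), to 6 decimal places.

1. -25.904111, 86.502206
2. 83.632845, -50.012697
3. -89.341864, -172.742833
4. -21.203833, 178.574000

Point 1:
  Lat: 25° + 54/60 + 14.8/3600 = 25 + 0.900000 + 0.004111 = 25.9041111
  S → negative
  λ: 86 + 30/60 + 7.94/3600 = 86.5022056
  E → positive
Point 2:
  Lat: split at 2 digits → 83° and 37.9707′; 83 + 37.9707/60 = 83.6328450
  N → positive
  λ: split at 3 digits → 050° and 0.7618′; 50 + 0.7618/60 = 50.0126967
  W ⇒ negate
Point 3:
  Lat: 89° + 20/60 + 30.71/3600 = 89 + 0.333333 + 0.008531 = 89.3418639
  S → negative
  Longitude: 172 + 44/60 + 34.2/3600 = 172.7428333
  hemisphere W, so the sign is −
Point 4:
  Latitude: 12.23′ = 0.203833°; total 21.2038333
  hemisphere S, so the sign is −
  Longitude: 34.44′ = 0.574000°; total 178.5740000
  E ⇒ keep positive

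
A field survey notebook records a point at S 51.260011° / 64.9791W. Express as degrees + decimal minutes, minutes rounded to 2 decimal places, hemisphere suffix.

φ: fractional part 0.260011 → 15.6007 minutes
Lon: fractional part 0.979100 → 58.7460 minutes

51° 15.60′ S, 64° 58.75′ W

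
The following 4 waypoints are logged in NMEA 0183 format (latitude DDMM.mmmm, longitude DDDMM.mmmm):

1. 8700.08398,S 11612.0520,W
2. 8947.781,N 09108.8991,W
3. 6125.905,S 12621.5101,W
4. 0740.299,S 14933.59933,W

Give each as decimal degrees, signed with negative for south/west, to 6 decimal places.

1. -87.001400, -116.200867
2. 89.796350, -91.148318
3. -61.431750, -126.358502
4. -7.671650, -149.559989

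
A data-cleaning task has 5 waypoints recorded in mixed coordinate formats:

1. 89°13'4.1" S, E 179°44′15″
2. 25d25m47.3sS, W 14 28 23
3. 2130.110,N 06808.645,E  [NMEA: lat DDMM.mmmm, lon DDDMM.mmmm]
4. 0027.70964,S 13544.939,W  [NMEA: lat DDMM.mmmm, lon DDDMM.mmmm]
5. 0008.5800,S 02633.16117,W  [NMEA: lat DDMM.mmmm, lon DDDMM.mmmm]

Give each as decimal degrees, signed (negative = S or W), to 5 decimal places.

1. -89.21781, 179.73750
2. -25.42981, -14.47306
3. 21.50183, 68.14408
4. -0.46183, -135.74898
5. -0.14300, -26.55269

Point 1:
  Latitude: 13′ + 4.1″ = 13.06833′; 89 + 13.06833/60 = 89.217806
  S ⇒ negate
  λ: 179 + 44/60 + 15/3600 = 179.737500
  E ⇒ keep positive
Point 2:
  φ: 25′ + 47.3″ = 25.78833′; 25 + 25.78833/60 = 25.429806
  S ⇒ negate
  Lon: 28′ + 23″ = 28.38333′; 14 + 28.38333/60 = 14.473056
  W ⇒ negate
Point 3:
  Latitude: split at 2 digits → 21° and 30.11′; 21 + 30.11/60 = 21.501833
  N ⇒ keep positive
  λ: degrees = first 3 digits = 68, minutes = 8.645; 68 + 8.645/60 = 68.144083
  E ⇒ keep positive
Point 4:
  Lat: degrees = first 2 digits = 0, minutes = 27.70964; 0 + 27.70964/60 = 0.461827
  hemisphere S, so the sign is −
  λ: degrees = first 3 digits = 135, minutes = 44.939; 135 + 44.939/60 = 135.748983
  W ⇒ negate
Point 5:
  φ: split at 2 digits → 00° and 8.58′; 0 + 8.58/60 = 0.143000
  S → negative
  λ: split at 3 digits → 026° and 33.16117′; 26 + 33.16117/60 = 26.552686
  hemisphere W, so the sign is −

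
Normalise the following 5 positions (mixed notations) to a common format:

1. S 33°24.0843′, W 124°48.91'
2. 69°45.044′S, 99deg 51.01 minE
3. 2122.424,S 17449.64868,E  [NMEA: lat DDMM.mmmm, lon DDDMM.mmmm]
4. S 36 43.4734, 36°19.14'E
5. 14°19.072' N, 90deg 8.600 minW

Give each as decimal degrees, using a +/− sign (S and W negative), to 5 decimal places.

Point 1:
  Lat: 33 + 24.0843/60 = 33.401405
  hemisphere S, so the sign is −
  Longitude: 48.91′ = 0.815167°; total 124.815167
  hemisphere W, so the sign is −
Point 2:
  Latitude: 45.044′ = 0.750733°; total 69.750733
  S ⇒ negate
  Lon: 99 + 51.01/60 = 99.850167
  E → positive
Point 3:
  φ: degrees = first 2 digits = 21, minutes = 22.424; 21 + 22.424/60 = 21.373733
  S ⇒ negate
  Lon: split at 3 digits → 174° and 49.64868′; 174 + 49.64868/60 = 174.827478
  E ⇒ keep positive
Point 4:
  Latitude: 36 + 43.4734/60 = 36.724557
  hemisphere S, so the sign is −
  λ: 19.14′ = 0.319000°; total 36.319000
  E → positive
Point 5:
  Latitude: 14 + 19.072/60 = 14.317867
  N → positive
  λ: 8.6′ = 0.143333°; total 90.143333
  W → negative

1. -33.40141, -124.81517
2. -69.75073, 99.85017
3. -21.37373, 174.82748
4. -36.72456, 36.31900
5. 14.31787, -90.14333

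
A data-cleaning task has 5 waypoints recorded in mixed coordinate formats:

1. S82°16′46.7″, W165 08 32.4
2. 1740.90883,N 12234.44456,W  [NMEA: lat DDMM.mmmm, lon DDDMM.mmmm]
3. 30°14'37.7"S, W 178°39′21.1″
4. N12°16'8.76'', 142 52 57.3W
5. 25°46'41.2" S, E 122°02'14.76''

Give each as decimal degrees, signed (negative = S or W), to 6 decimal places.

Point 1:
  φ: 16′ + 46.7″ = 16.77833′; 82 + 16.77833/60 = 82.2796389
  hemisphere S, so the sign is −
  Longitude: 165 + 8/60 + 32.4/3600 = 165.1423333
  hemisphere W, so the sign is −
Point 2:
  φ: split at 2 digits → 17° and 40.90883′; 17 + 40.90883/60 = 17.6818138
  N → positive
  Lon: degrees = first 3 digits = 122, minutes = 34.44456; 122 + 34.44456/60 = 122.5740760
  W ⇒ negate
Point 3:
  Latitude: 30 + 14/60 + 37.7/3600 = 30.2438056
  S ⇒ negate
  λ: 178 + 39/60 + 21.1/3600 = 178.6558611
  W ⇒ negate
Point 4:
  Lat: 12° + 16/60 + 8.76/3600 = 12 + 0.266667 + 0.002433 = 12.2691000
  N → positive
  λ: 142 + 52/60 + 57.3/3600 = 142.8825833
  W → negative
Point 5:
  Lat: 25 + 46/60 + 41.2/3600 = 25.7781111
  S ⇒ negate
  Longitude: 2′ + 14.76″ = 2.24600′; 122 + 2.24600/60 = 122.0374333
  E → positive

1. -82.279639, -165.142333
2. 17.681814, -122.574076
3. -30.243806, -178.655861
4. 12.269100, -142.882583
5. -25.778111, 122.037433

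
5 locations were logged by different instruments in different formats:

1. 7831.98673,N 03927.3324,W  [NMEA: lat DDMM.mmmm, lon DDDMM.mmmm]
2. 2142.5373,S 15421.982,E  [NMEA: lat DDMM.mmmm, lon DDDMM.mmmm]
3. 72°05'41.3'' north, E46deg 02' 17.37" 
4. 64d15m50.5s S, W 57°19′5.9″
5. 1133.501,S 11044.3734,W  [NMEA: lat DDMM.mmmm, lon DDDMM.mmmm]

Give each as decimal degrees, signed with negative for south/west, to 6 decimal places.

1. 78.533112, -39.455540
2. -21.708955, 154.366367
3. 72.094806, 46.038158
4. -64.264028, -57.318306
5. -11.558350, -110.739557

Point 1:
  φ: split at 2 digits → 78° and 31.98673′; 78 + 31.98673/60 = 78.5331122
  N → positive
  Longitude: split at 3 digits → 039° and 27.3324′; 39 + 27.3324/60 = 39.4555400
  hemisphere W, so the sign is −
Point 2:
  Lat: split at 2 digits → 21° and 42.5373′; 21 + 42.5373/60 = 21.7089550
  S ⇒ negate
  λ: degrees = first 3 digits = 154, minutes = 21.982; 154 + 21.982/60 = 154.3663667
  E ⇒ keep positive
Point 3:
  Lat: 5′ + 41.3″ = 5.68833′; 72 + 5.68833/60 = 72.0948056
  N → positive
  Lon: 46 + 2/60 + 17.37/3600 = 46.0381583
  E ⇒ keep positive
Point 4:
  Lat: 64° + 15/60 + 50.5/3600 = 64 + 0.250000 + 0.014028 = 64.2640278
  S → negative
  Longitude: 57° + 19/60 + 5.9/3600 = 57 + 0.316667 + 0.001639 = 57.3183056
  W → negative
Point 5:
  Latitude: degrees = first 2 digits = 11, minutes = 33.501; 11 + 33.501/60 = 11.5583500
  S ⇒ negate
  Lon: degrees = first 3 digits = 110, minutes = 44.3734; 110 + 44.3734/60 = 110.7395567
  W → negative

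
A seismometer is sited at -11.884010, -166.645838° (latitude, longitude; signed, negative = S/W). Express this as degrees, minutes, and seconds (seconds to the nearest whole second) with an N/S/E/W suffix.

11°53′2″ S, 166°38′45″ W

Latitude is negative → S; |value| = 11.884010
φ: 0.884010° → 53.04060′; 0.04060 × 60 = 2.44″
Longitude is negative → W; |value| = 166.645838
λ: 0.645838° → 38.75028′; 0.75028 × 60 = 45.02″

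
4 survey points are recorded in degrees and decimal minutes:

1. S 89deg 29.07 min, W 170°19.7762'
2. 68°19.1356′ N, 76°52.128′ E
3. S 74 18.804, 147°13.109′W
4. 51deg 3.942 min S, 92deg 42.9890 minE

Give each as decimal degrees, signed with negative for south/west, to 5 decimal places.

Point 1:
  Lat: 89 + 29.07/60 = 89.484500
  S → negative
  Longitude: 19.7762′ = 0.329603°; total 170.329603
  W → negative
Point 2:
  Lat: 68 + 19.1356/60 = 68.318927
  N ⇒ keep positive
  Longitude: 52.128′ = 0.868800°; total 76.868800
  E ⇒ keep positive
Point 3:
  φ: 74 + 18.804/60 = 74.313400
  hemisphere S, so the sign is −
  Longitude: 147 + 13.109/60 = 147.218483
  W ⇒ negate
Point 4:
  Latitude: 51 + 3.942/60 = 51.065700
  S → negative
  Longitude: 92 + 42.989/60 = 92.716483
  E → positive

1. -89.48450, -170.32960
2. 68.31893, 76.86880
3. -74.31340, -147.21848
4. -51.06570, 92.71648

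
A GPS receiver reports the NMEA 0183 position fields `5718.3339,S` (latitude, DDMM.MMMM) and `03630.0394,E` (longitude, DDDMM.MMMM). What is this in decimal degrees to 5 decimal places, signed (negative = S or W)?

Latitude: split at 2 digits → 57° and 18.3339′; 57 + 18.3339/60 = 57.305565
S → negative
Lon: degrees = first 3 digits = 36, minutes = 30.0394; 36 + 30.0394/60 = 36.500657
E → positive

-57.30557, 36.50066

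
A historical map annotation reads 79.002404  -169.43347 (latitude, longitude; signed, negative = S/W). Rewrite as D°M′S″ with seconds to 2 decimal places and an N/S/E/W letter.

79°00′8.65″ N, 169°26′0.49″ W

φ: 0.002404° → 0.14424′; 0.14424 × 60 = 8.6544″
Longitude is negative → W; |value| = 169.433470
Longitude: 0.433470 × 60 = 26.00820′ → 26′, remainder × 60 = 0.4920″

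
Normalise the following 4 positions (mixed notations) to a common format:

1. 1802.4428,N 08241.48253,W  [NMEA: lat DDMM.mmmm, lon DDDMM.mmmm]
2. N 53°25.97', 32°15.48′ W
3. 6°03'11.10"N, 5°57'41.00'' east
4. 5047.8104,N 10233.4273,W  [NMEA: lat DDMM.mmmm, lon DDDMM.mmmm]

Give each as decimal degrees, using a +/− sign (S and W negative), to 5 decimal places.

1. 18.04071, -82.69138
2. 53.43283, -32.25800
3. 6.05308, 5.96139
4. 50.79684, -102.55712

Point 1:
  φ: degrees = first 2 digits = 18, minutes = 2.4428; 18 + 2.4428/60 = 18.040713
  N → positive
  Longitude: split at 3 digits → 082° and 41.48253′; 82 + 41.48253/60 = 82.691376
  hemisphere W, so the sign is −
Point 2:
  Latitude: 53 + 25.97/60 = 53.432833
  N ⇒ keep positive
  Lon: 32 + 15.48/60 = 32.258000
  W → negative
Point 3:
  Lat: 6 + 3/60 + 11.1/3600 = 6.053083
  N → positive
  Longitude: 5° + 57/60 + 41/3600 = 5 + 0.950000 + 0.011389 = 5.961389
  E ⇒ keep positive
Point 4:
  Lat: split at 2 digits → 50° and 47.8104′; 50 + 47.8104/60 = 50.796840
  N ⇒ keep positive
  Lon: degrees = first 3 digits = 102, minutes = 33.4273; 102 + 33.4273/60 = 102.557122
  W ⇒ negate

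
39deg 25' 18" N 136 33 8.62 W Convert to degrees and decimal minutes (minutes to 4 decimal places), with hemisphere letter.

39° 25.3000′ N, 136° 33.1437′ W

φ: seconds/60 = 0.30000; minutes = 25 + 0.30000 = 25.300000
Longitude: 33 + 8.62/60 = 33.143667′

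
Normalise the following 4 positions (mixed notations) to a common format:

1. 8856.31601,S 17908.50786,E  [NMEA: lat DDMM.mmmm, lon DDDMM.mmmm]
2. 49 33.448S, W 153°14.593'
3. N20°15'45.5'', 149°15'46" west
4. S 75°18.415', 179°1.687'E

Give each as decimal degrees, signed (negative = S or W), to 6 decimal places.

Point 1:
  Lat: degrees = first 2 digits = 88, minutes = 56.31601; 88 + 56.31601/60 = 88.9386002
  hemisphere S, so the sign is −
  Lon: split at 3 digits → 179° and 8.50786′; 179 + 8.50786/60 = 179.1417977
  E ⇒ keep positive
Point 2:
  φ: 33.448′ = 0.557467°; total 49.5574667
  S ⇒ negate
  Longitude: 14.593′ = 0.243217°; total 153.2432167
  hemisphere W, so the sign is −
Point 3:
  φ: 15′ + 45.5″ = 15.75833′; 20 + 15.75833/60 = 20.2626389
  N ⇒ keep positive
  Lon: 149 + 15/60 + 46/3600 = 149.2627778
  W ⇒ negate
Point 4:
  Latitude: 75 + 18.415/60 = 75.3069167
  S → negative
  λ: 179 + 1.687/60 = 179.0281167
  E → positive

1. -88.938600, 179.141798
2. -49.557467, -153.243217
3. 20.262639, -149.262778
4. -75.306917, 179.028117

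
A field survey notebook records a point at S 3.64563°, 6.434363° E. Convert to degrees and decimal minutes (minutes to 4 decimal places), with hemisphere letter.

3° 38.7378′ S, 6° 26.0618′ E

Lat: fractional part 0.645630 → 38.737800 minutes
Longitude: 6° + 0.434363 × 60 = 6° 26.061780′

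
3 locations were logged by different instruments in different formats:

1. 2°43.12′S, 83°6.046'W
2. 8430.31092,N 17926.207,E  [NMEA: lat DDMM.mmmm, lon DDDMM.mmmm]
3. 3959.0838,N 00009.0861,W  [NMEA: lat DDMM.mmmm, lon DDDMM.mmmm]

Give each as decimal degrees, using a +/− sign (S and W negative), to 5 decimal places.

Point 1:
  φ: 2 + 43.12/60 = 2.718667
  S ⇒ negate
  λ: 6.046′ = 0.100767°; total 83.100767
  hemisphere W, so the sign is −
Point 2:
  Latitude: degrees = first 2 digits = 84, minutes = 30.31092; 84 + 30.31092/60 = 84.505182
  N ⇒ keep positive
  Longitude: split at 3 digits → 179° and 26.207′; 179 + 26.207/60 = 179.436783
  E → positive
Point 3:
  Lat: split at 2 digits → 39° and 59.0838′; 39 + 59.0838/60 = 39.984730
  N → positive
  Longitude: split at 3 digits → 000° and 9.0861′; 0 + 9.0861/60 = 0.151435
  W ⇒ negate

1. -2.71867, -83.10077
2. 84.50518, 179.43678
3. 39.98473, -0.15144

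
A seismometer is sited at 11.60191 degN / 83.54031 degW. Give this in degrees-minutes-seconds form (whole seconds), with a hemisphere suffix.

Latitude: whole degrees 11; 36.11460′ → 36′ and 6.88″
Lon: 0.540310° → 32.41860′; 0.41860 × 60 = 25.12″

11°36′7″ N, 83°32′25″ W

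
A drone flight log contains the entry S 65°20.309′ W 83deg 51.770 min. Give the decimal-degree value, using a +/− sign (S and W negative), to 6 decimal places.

-65.338483, -83.862833

Lat: 65 + 20.309/60 = 65.3384833
S ⇒ negate
λ: 83 + 51.77/60 = 83.8628333
W ⇒ negate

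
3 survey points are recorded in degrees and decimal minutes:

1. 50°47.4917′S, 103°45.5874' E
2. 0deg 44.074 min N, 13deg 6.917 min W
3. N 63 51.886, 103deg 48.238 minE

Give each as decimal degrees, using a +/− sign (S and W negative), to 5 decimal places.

1. -50.79153, 103.75979
2. 0.73457, -13.11528
3. 63.86477, 103.80397

Point 1:
  Lat: 47.4917′ = 0.791528°; total 50.791528
  S ⇒ negate
  Lon: 103 + 45.5874/60 = 103.759790
  E → positive
Point 2:
  Lat: 44.074′ = 0.734567°; total 0.734567
  N → positive
  Longitude: 13 + 6.917/60 = 13.115283
  W ⇒ negate
Point 3:
  Latitude: 51.886′ = 0.864767°; total 63.864767
  N ⇒ keep positive
  λ: 48.238′ = 0.803967°; total 103.803967
  E → positive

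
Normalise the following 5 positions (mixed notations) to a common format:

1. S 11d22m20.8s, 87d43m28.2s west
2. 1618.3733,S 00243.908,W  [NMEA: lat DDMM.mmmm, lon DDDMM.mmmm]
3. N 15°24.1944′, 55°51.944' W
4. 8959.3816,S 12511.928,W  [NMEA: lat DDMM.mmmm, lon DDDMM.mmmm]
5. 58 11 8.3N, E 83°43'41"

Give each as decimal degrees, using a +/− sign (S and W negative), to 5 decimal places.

1. -11.37244, -87.72450
2. -16.30622, -2.73180
3. 15.40324, -55.86573
4. -89.98969, -125.19880
5. 58.18564, 83.72806

Point 1:
  Latitude: 22′ + 20.8″ = 22.34667′; 11 + 22.34667/60 = 11.372444
  S ⇒ negate
  λ: 87° + 43/60 + 28.2/3600 = 87 + 0.716667 + 0.007833 = 87.724500
  W → negative
Point 2:
  Latitude: degrees = first 2 digits = 16, minutes = 18.3733; 16 + 18.3733/60 = 16.306222
  S ⇒ negate
  Longitude: split at 3 digits → 002° and 43.908′; 2 + 43.908/60 = 2.731800
  W ⇒ negate
Point 3:
  Latitude: 15 + 24.1944/60 = 15.403240
  N ⇒ keep positive
  Longitude: 55 + 51.944/60 = 55.865733
  W → negative
Point 4:
  Latitude: split at 2 digits → 89° and 59.3816′; 89 + 59.3816/60 = 89.989693
  S → negative
  Longitude: split at 3 digits → 125° and 11.928′; 125 + 11.928/60 = 125.198800
  W ⇒ negate
Point 5:
  φ: 11′ + 8.3″ = 11.13833′; 58 + 11.13833/60 = 58.185639
  N → positive
  Longitude: 43′ + 41″ = 43.68333′; 83 + 43.68333/60 = 83.728056
  E → positive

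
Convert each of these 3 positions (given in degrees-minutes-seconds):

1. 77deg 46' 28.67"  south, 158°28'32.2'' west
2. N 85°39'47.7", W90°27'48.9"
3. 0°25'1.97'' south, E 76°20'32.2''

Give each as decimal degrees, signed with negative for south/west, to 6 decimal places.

Point 1:
  Lat: 77 + 46/60 + 28.67/3600 = 77.7746306
  hemisphere S, so the sign is −
  Longitude: 28′ + 32.2″ = 28.53667′; 158 + 28.53667/60 = 158.4756111
  W → negative
Point 2:
  Latitude: 85° + 39/60 + 47.7/3600 = 85 + 0.650000 + 0.013250 = 85.6632500
  N → positive
  Longitude: 90 + 27/60 + 48.9/3600 = 90.4635833
  hemisphere W, so the sign is −
Point 3:
  Lat: 25′ + 1.97″ = 25.03283′; 0 + 25.03283/60 = 0.4172139
  S ⇒ negate
  λ: 76° + 20/60 + 32.2/3600 = 76 + 0.333333 + 0.008944 = 76.3422778
  E ⇒ keep positive

1. -77.774631, -158.475611
2. 85.663250, -90.463583
3. -0.417214, 76.342278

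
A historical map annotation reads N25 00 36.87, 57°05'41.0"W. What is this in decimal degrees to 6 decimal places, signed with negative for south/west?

25.010242, -57.094722

Lat: 0′ + 36.87″ = 0.61450′; 25 + 0.61450/60 = 25.0102417
N ⇒ keep positive
λ: 57° + 5/60 + 41/3600 = 57 + 0.083333 + 0.011389 = 57.0947222
hemisphere W, so the sign is −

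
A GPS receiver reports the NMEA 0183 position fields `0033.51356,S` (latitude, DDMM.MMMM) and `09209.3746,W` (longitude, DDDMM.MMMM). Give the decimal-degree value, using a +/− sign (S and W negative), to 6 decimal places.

-0.558559, -92.156243

Latitude: split at 2 digits → 00° and 33.51356′; 0 + 33.51356/60 = 0.5585593
S → negative
Lon: split at 3 digits → 092° and 9.3746′; 92 + 9.3746/60 = 92.1562433
W → negative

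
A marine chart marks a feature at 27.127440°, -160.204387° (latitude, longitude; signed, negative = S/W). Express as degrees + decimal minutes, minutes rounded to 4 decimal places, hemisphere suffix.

Latitude: fractional part 0.127440 → 7.646400 minutes
Longitude is negative → W; |value| = 160.204387
Longitude: minutes = (160.204387 − 160) × 60 = 12.263220

27° 7.6464′ N, 160° 12.2632′ W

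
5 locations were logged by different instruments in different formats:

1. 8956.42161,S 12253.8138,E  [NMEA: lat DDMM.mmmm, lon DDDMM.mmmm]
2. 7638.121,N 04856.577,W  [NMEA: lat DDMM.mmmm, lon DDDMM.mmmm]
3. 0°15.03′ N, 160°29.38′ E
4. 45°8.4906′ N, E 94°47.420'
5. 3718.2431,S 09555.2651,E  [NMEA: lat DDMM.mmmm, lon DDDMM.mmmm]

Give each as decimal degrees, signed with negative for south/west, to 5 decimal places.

Point 1:
  Lat: degrees = first 2 digits = 89, minutes = 56.42161; 89 + 56.42161/60 = 89.940360
  S ⇒ negate
  Lon: split at 3 digits → 122° and 53.8138′; 122 + 53.8138/60 = 122.896897
  E ⇒ keep positive
Point 2:
  φ: degrees = first 2 digits = 76, minutes = 38.121; 76 + 38.121/60 = 76.635350
  N → positive
  λ: split at 3 digits → 048° and 56.577′; 48 + 56.577/60 = 48.942950
  W → negative
Point 3:
  Latitude: 15.03′ = 0.250500°; total 0.250500
  N ⇒ keep positive
  Lon: 160 + 29.38/60 = 160.489667
  E → positive
Point 4:
  φ: 8.4906′ = 0.141510°; total 45.141510
  N ⇒ keep positive
  Longitude: 47.42′ = 0.790333°; total 94.790333
  E ⇒ keep positive
Point 5:
  φ: degrees = first 2 digits = 37, minutes = 18.2431; 37 + 18.2431/60 = 37.304052
  S → negative
  Lon: split at 3 digits → 095° and 55.2651′; 95 + 55.2651/60 = 95.921085
  E ⇒ keep positive

1. -89.94036, 122.89690
2. 76.63535, -48.94295
3. 0.25050, 160.48967
4. 45.14151, 94.79033
5. -37.30405, 95.92109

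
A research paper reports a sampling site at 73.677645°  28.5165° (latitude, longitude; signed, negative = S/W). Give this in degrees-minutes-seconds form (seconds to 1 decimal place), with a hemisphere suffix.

73°40′39.5″ N, 28°30′59.4″ E

φ: 0.677645° → 40.65870′; 0.65870 × 60 = 39.522″
Longitude: 0.516500 × 60 = 30.99000′ → 30′, remainder × 60 = 59.400″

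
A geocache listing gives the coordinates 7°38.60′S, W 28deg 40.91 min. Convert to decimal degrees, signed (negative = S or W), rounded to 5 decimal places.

Latitude: 38.6′ = 0.643333°; total 7.643333
S → negative
λ: 40.91′ = 0.681833°; total 28.681833
W ⇒ negate

-7.64333, -28.68183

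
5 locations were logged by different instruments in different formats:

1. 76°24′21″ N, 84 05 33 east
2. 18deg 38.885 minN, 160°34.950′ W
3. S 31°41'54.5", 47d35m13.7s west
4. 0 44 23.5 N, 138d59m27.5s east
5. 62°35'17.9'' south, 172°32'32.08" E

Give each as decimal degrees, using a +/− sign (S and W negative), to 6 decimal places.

Point 1:
  φ: 24′ + 21″ = 24.35000′; 76 + 24.35000/60 = 76.4058333
  N → positive
  λ: 84° + 5/60 + 33/3600 = 84 + 0.083333 + 0.009167 = 84.0925000
  E ⇒ keep positive
Point 2:
  Lat: 18 + 38.885/60 = 18.6480833
  N → positive
  λ: 34.95′ = 0.582500°; total 160.5825000
  W → negative
Point 3:
  φ: 41′ + 54.5″ = 41.90833′; 31 + 41.90833/60 = 31.6984722
  S → negative
  Longitude: 47 + 35/60 + 13.7/3600 = 47.5871389
  W ⇒ negate
Point 4:
  Lat: 0° + 44/60 + 23.5/3600 = 0 + 0.733333 + 0.006528 = 0.7398611
  N ⇒ keep positive
  Lon: 59′ + 27.5″ = 59.45833′; 138 + 59.45833/60 = 138.9909722
  E ⇒ keep positive
Point 5:
  φ: 35′ + 17.9″ = 35.29833′; 62 + 35.29833/60 = 62.5883056
  S → negative
  Longitude: 172° + 32/60 + 32.08/3600 = 172 + 0.533333 + 0.008911 = 172.5422444
  E → positive

1. 76.405833, 84.092500
2. 18.648083, -160.582500
3. -31.698472, -47.587139
4. 0.739861, 138.990972
5. -62.588306, 172.542244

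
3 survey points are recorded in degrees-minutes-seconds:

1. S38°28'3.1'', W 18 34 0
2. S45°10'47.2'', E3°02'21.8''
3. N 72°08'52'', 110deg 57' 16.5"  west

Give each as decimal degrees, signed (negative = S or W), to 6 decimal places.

Point 1:
  Lat: 28′ + 3.1″ = 28.05167′; 38 + 28.05167/60 = 38.4675278
  S ⇒ negate
  λ: 34′ + 0″ = 34.00000′; 18 + 34.00000/60 = 18.5666667
  W → negative
Point 2:
  φ: 45 + 10/60 + 47.2/3600 = 45.1797778
  hemisphere S, so the sign is −
  Lon: 3° + 2/60 + 21.8/3600 = 3 + 0.033333 + 0.006056 = 3.0393889
  E → positive
Point 3:
  φ: 72 + 8/60 + 52/3600 = 72.1477778
  N ⇒ keep positive
  Longitude: 110 + 57/60 + 16.5/3600 = 110.9545833
  hemisphere W, so the sign is −

1. -38.467528, -18.566667
2. -45.179778, 3.039389
3. 72.147778, -110.954583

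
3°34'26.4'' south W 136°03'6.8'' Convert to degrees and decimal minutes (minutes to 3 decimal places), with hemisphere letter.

Latitude: 34 + 26.4/60 = 34.44000′
Longitude: 3 + 6.8/60 = 3.11333′

3° 34.440′ S, 136° 3.113′ W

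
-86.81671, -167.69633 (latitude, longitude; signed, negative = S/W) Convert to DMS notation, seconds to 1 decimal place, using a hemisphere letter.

86°49′0.2″ S, 167°41′46.8″ W

Latitude is negative → S; |value| = 86.816710
Latitude: 0.816710 × 60 = 49.00260′ → 49′, remainder × 60 = 0.156″
Longitude is negative → W; |value| = 167.696330
λ: whole degrees 167; 41.77980′ → 41′ and 46.788″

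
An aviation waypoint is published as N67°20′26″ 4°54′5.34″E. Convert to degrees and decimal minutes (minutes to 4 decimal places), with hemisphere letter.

67° 20.4333′ N, 4° 54.0890′ E

Lat: seconds/60 = 0.43333; minutes = 20 + 0.43333 = 20.433333
Lon: seconds/60 = 0.08900; minutes = 54 + 0.08900 = 54.089000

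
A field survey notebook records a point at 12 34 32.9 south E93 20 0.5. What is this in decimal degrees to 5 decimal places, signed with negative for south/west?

φ: 34′ + 32.9″ = 34.54833′; 12 + 34.54833/60 = 12.575806
S ⇒ negate
Lon: 93° + 20/60 + 0.5/3600 = 93 + 0.333333 + 0.000139 = 93.333472
E ⇒ keep positive

-12.57581, 93.33347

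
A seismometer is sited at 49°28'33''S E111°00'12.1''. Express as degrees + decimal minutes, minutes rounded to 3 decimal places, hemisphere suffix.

φ: seconds/60 = 0.55000; minutes = 28 + 0.55000 = 28.55000
Lon: seconds/60 = 0.20167; minutes = 0 + 0.20167 = 0.20167

49° 28.550′ S, 111° 0.202′ E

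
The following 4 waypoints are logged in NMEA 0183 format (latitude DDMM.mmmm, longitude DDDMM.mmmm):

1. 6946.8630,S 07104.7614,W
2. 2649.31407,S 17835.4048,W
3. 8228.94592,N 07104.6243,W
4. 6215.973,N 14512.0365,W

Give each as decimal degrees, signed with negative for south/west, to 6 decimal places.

Point 1:
  Latitude: split at 2 digits → 69° and 46.863′; 69 + 46.863/60 = 69.7810500
  S → negative
  Lon: split at 3 digits → 071° and 4.7614′; 71 + 4.7614/60 = 71.0793567
  W → negative
Point 2:
  Lat: degrees = first 2 digits = 26, minutes = 49.31407; 26 + 49.31407/60 = 26.8219012
  hemisphere S, so the sign is −
  Longitude: split at 3 digits → 178° and 35.4048′; 178 + 35.4048/60 = 178.5900800
  hemisphere W, so the sign is −
Point 3:
  Latitude: degrees = first 2 digits = 82, minutes = 28.94592; 82 + 28.94592/60 = 82.4824320
  N → positive
  Longitude: degrees = first 3 digits = 71, minutes = 4.6243; 71 + 4.6243/60 = 71.0770717
  hemisphere W, so the sign is −
Point 4:
  φ: split at 2 digits → 62° and 15.973′; 62 + 15.973/60 = 62.2662167
  N ⇒ keep positive
  Longitude: degrees = first 3 digits = 145, minutes = 12.0365; 145 + 12.0365/60 = 145.2006083
  W ⇒ negate

1. -69.781050, -71.079357
2. -26.821901, -178.590080
3. 82.482432, -71.077072
4. 62.266217, -145.200608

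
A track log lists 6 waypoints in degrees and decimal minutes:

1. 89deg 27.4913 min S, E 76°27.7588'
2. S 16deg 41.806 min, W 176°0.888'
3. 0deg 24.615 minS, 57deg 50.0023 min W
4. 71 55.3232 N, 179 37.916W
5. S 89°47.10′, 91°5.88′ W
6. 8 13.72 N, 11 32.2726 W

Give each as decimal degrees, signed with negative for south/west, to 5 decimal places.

Point 1:
  Lat: 27.4913′ = 0.458188°; total 89.458188
  S ⇒ negate
  Longitude: 76 + 27.7588/60 = 76.462647
  E → positive
Point 2:
  Latitude: 41.806′ = 0.696767°; total 16.696767
  hemisphere S, so the sign is −
  Longitude: 176 + 0.888/60 = 176.014800
  W ⇒ negate
Point 3:
  Latitude: 24.615′ = 0.410250°; total 0.410250
  S ⇒ negate
  Lon: 50.0023′ = 0.833372°; total 57.833372
  W ⇒ negate
Point 4:
  φ: 71 + 55.3232/60 = 71.922053
  N ⇒ keep positive
  λ: 179 + 37.916/60 = 179.631933
  W → negative
Point 5:
  φ: 47.1′ = 0.785000°; total 89.785000
  S → negative
  Lon: 5.88′ = 0.098000°; total 91.098000
  hemisphere W, so the sign is −
Point 6:
  Lat: 13.72′ = 0.228667°; total 8.228667
  N ⇒ keep positive
  Lon: 11 + 32.2726/60 = 11.537877
  W → negative

1. -89.45819, 76.46265
2. -16.69677, -176.01480
3. -0.41025, -57.83337
4. 71.92205, -179.63193
5. -89.78500, -91.09800
6. 8.22867, -11.53788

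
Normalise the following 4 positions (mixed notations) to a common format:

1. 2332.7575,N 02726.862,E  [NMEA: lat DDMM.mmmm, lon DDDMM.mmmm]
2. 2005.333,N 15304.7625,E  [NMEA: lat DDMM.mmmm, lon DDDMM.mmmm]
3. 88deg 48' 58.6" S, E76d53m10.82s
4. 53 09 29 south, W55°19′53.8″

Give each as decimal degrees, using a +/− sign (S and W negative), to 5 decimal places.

1. 23.54596, 27.44770
2. 20.08888, 153.07938
3. -88.81628, 76.88634
4. -53.15806, -55.33161

Point 1:
  Lat: degrees = first 2 digits = 23, minutes = 32.7575; 23 + 32.7575/60 = 23.545958
  N → positive
  Lon: split at 3 digits → 027° and 26.862′; 27 + 26.862/60 = 27.447700
  E → positive
Point 2:
  φ: split at 2 digits → 20° and 5.333′; 20 + 5.333/60 = 20.088883
  N ⇒ keep positive
  λ: split at 3 digits → 153° and 4.7625′; 153 + 4.7625/60 = 153.079375
  E ⇒ keep positive
Point 3:
  φ: 88° + 48/60 + 58.6/3600 = 88 + 0.800000 + 0.016278 = 88.816278
  hemisphere S, so the sign is −
  Longitude: 53′ + 10.82″ = 53.18033′; 76 + 53.18033/60 = 76.886339
  E → positive
Point 4:
  φ: 53° + 9/60 + 29/3600 = 53 + 0.150000 + 0.008056 = 53.158056
  hemisphere S, so the sign is −
  λ: 55° + 19/60 + 53.8/3600 = 55 + 0.316667 + 0.014944 = 55.331611
  W → negative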